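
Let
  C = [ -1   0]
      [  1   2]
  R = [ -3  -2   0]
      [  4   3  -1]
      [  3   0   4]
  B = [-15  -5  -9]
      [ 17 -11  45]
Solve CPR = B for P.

Left-multiply by C⁻¹ and right-multiply by R⁻¹: P = C⁻¹BR⁻¹.
det C = -2, so C⁻¹ = [[-1, 0], [1/2, 1/2]].
R has determinant 2; R⁻¹ = [[6, 4, 1], [-19/2, -6, -3/2], [-9/2, -3, -1/2]].
C⁻¹B = [[15, 5, 9], [1, -8, 18]].
P = (C⁻¹B)R⁻¹ = [[2, 3, 3], [1, -2, 4]].

P = [[2, 3, 3], [1, -2, 4]]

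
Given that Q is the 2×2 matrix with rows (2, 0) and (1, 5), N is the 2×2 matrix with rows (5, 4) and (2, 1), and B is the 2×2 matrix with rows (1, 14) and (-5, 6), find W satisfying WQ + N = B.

WQ = B − N = [[-4, 10], [-7, 5]].
Right-multiplying both sides by Q⁻¹ gives W = (B − N)Q⁻¹.
det Q = 10; the adjugate gives Q⁻¹ = [[1/2, 0], [-1/10, 1/5]].
W = (B − N)Q⁻¹ = [[-3, 2], [-4, 1]].

W = [[-3, 2], [-4, 1]]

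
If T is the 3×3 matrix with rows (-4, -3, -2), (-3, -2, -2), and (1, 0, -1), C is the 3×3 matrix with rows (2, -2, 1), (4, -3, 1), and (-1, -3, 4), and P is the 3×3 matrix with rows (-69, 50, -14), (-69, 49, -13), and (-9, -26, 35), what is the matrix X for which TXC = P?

Left-multiply by T⁻¹ and right-multiply by C⁻¹: X = T⁻¹PC⁻¹.
det T = 3; the adjugate gives T⁻¹ = [[2/3, -1, 2/3], [-5/3, 2, -2/3], [2/3, -1, -1/3]].
C has determinant 1; C⁻¹ = [[-9, 5, 1], [-17, 9, 2], [-15, 8, 2]].
T⁻¹P = [[17, -33, 27], [-17, 32, -26], [26, -7, -8]].
X = (T⁻¹P)C⁻¹ = [[3, 4, 5], [-1, -5, -5], [5, 3, -4]].

X = [[3, 4, 5], [-1, -5, -5], [5, 3, -4]]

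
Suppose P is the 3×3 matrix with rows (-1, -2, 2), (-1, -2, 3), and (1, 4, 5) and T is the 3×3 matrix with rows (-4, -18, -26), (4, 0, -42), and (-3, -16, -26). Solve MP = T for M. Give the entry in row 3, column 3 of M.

-5

Right-multiplying both sides by P⁻¹ gives M = TP⁻¹.
P has determinant 2; P⁻¹ = [[-11, 9, -1], [4, -7/2, 1/2], [-1, 1, 0]].
M = TP⁻¹ = [[-4, -18, -26], [4, 0, -42], [-3, -16, -26]] · [[-11, 9, -1], [4, -7/2, 1/2], [-1, 1, 0]] = [[-2, 1, -5], [-2, -6, -4], [-5, 3, -5]].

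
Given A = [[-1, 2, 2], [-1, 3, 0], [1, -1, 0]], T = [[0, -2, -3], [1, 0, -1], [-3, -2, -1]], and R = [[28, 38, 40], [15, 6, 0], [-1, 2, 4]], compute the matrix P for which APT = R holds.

Left-multiply by A⁻¹ and right-multiply by T⁻¹: P = A⁻¹RT⁻¹.
det A = -4; the adjugate gives A⁻¹ = [[0, 1/2, 3/2], [0, 1/2, 1/2], [1/2, -1/4, 1/4]].
det T = -2, so T⁻¹ = [[1, -2, -1], [-2, 9/2, 3/2], [1, -3, -1]].
A⁻¹R = [[6, 6, 6], [7, 4, 2], [10, 18, 21]].
P = (A⁻¹R)T⁻¹ = [[0, -3, -3], [1, -2, -3], [-5, -2, -4]].

P = [[0, -3, -3], [1, -2, -3], [-5, -2, -4]]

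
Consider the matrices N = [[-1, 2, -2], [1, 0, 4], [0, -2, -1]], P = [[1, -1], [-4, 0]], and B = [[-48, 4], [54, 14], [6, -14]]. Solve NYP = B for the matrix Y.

Y = [[2, -1], [-5, 1], [-4, -4]]

Left-multiply by N⁻¹ and right-multiply by P⁻¹: Y = N⁻¹BP⁻¹.
det N = -2; the adjugate gives N⁻¹ = [[-4, -3, -4], [-1/2, -1/2, -1], [1, 1, 1]].
P has determinant -4; P⁻¹ = [[0, -1/4], [-1, -1/4]].
N⁻¹B = [[6, -2], [-9, 5], [12, 4]].
Y = (N⁻¹B)P⁻¹ = [[2, -1], [-5, 1], [-4, -4]].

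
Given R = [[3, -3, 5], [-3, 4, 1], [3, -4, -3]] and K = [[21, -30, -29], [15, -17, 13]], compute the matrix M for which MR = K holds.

R is on the right of M, so right-multiply by R⁻¹: M = KR⁻¹.
det R = -6, so R⁻¹ = [[4/3, 29/6, 23/6], [1, 4, 3], [0, -1/2, -1/2]].
M = KR⁻¹ = [[21, -30, -29], [15, -17, 13]] · [[4/3, 29/6, 23/6], [1, 4, 3], [0, -1/2, -1/2]] = [[-2, -4, 5], [3, -2, 0]].

M = [[-2, -4, 5], [3, -2, 0]]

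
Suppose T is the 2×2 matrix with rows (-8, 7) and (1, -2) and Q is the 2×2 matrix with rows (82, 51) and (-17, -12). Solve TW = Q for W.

Left-multiplying both sides by T⁻¹ gives W = T⁻¹Q.
T has determinant 9; T⁻¹ = [[-2/9, -7/9], [-1/9, -8/9]].
W = T⁻¹Q = [[-2/9, -7/9], [-1/9, -8/9]] · [[82, 51], [-17, -12]] = [[-5, -2], [6, 5]].

W = [[-5, -2], [6, 5]]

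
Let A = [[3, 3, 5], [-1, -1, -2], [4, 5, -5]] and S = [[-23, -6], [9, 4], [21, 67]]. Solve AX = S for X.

X = [[-6, 3], [5, 5], [-4, -6]]

Left-multiplying both sides by A⁻¹ gives X = A⁻¹S.
det A = 1; the adjugate gives A⁻¹ = [[15, 40, -1], [-13, -35, 1], [-1, -3, 0]].
X = A⁻¹S = [[15, 40, -1], [-13, -35, 1], [-1, -3, 0]] · [[-23, -6], [9, 4], [21, 67]] = [[-6, 3], [5, 5], [-4, -6]].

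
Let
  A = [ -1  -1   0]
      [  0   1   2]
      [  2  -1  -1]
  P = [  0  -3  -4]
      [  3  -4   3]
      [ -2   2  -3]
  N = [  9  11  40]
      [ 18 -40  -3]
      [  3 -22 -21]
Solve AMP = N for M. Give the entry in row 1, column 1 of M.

Left-multiply by A⁻¹ and right-multiply by P⁻¹: M = A⁻¹NP⁻¹.
A has determinant -5; A⁻¹ = [[-1/5, 1/5, 2/5], [-4/5, -1/5, -2/5], [2/5, 3/5, 1/5]].
det P = -1; the adjugate gives P⁻¹ = [[-6, 17, 25], [-3, 8, 12], [2, -6, -9]].
A⁻¹N = [[3, -19, -17], [-12, 8, -23], [15, -24, 10]].
M = (A⁻¹N)P⁻¹ = [[5, 1, 0], [2, -2, 3], [2, 3, -3]].

5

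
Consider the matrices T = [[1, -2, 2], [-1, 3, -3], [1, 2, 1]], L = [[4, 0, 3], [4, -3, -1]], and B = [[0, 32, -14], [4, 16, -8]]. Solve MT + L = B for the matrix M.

M = [[-5, 4, 5], [-1, 3, 4]]

MT = B − L = [[-4, 32, -17], [0, 19, -7]].
Right-multiplying both sides by T⁻¹ gives M = (B − L)T⁻¹.
det T = 3, so T⁻¹ = [[3, 2, 0], [-2/3, -1/3, 1/3], [-5/3, -4/3, 1/3]].
M = (B − L)T⁻¹ = [[-5, 4, 5], [-1, 3, 4]].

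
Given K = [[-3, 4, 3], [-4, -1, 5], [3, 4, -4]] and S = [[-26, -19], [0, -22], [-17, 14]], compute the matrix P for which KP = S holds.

K is on the left of P, so left-multiply by K⁻¹: P = K⁻¹S.
K has determinant 5; K⁻¹ = [[-16/5, 28/5, 23/5], [-1/5, 3/5, 3/5], [-13/5, 24/5, 19/5]].
P = K⁻¹S = [[-16/5, 28/5, 23/5], [-1/5, 3/5, 3/5], [-13/5, 24/5, 19/5]] · [[-26, -19], [0, -22], [-17, 14]] = [[5, 2], [-5, -1], [3, -3]].

P = [[5, 2], [-5, -1], [3, -3]]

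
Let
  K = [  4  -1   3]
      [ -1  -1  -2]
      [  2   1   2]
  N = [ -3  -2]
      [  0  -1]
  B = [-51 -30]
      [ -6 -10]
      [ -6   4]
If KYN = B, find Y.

Y = [[4, -2], [-4, -4], [-1, 0]]

Left-multiply by K⁻¹ and right-multiply by N⁻¹: Y = K⁻¹BN⁻¹.
det K = 5; the adjugate gives K⁻¹ = [[0, 1, 1], [-2/5, 2/5, 1], [1/5, -6/5, -1]].
N has determinant 3; N⁻¹ = [[-1/3, 2/3], [0, -1]].
K⁻¹B = [[-12, -6], [12, 12], [3, 2]].
Y = (K⁻¹B)N⁻¹ = [[4, -2], [-4, -4], [-1, 0]].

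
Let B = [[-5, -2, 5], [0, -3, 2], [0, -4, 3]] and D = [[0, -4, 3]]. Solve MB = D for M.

Right-multiplying both sides by B⁻¹ gives M = DB⁻¹.
det B = 5, so B⁻¹ = [[-1/5, -14/5, 11/5], [0, -3, 2], [0, -4, 3]].
M = DB⁻¹ = [[0, -4, 3]] · [[-1/5, -14/5, 11/5], [0, -3, 2], [0, -4, 3]] = [[0, 0, 1]].

M = [[0, 0, 1]]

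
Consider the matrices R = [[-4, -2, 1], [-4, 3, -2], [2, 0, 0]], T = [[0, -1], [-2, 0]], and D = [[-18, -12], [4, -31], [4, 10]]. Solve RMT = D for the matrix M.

M = [[-5, -1], [5, -4], [2, -3]]

Left-multiply by R⁻¹ and right-multiply by T⁻¹: M = R⁻¹DT⁻¹.
R has determinant 2; R⁻¹ = [[0, 0, 1/2], [-2, -1, -6], [-3, -2, -10]].
det T = -2, so T⁻¹ = [[0, -1/2], [-1, 0]].
R⁻¹D = [[2, 5], [8, -5], [6, -2]].
M = (R⁻¹D)T⁻¹ = [[-5, -1], [5, -4], [2, -3]].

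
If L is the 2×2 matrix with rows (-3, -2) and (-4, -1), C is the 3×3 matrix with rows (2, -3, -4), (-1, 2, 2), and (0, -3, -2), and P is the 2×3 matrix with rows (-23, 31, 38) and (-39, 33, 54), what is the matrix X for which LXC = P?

X = [[3, -5, -4], [-3, -1, 4]]

Left-multiply by L⁻¹ and right-multiply by C⁻¹: X = L⁻¹PC⁻¹.
det L = -5; the adjugate gives L⁻¹ = [[1/5, -2/5], [-4/5, 3/5]].
C has determinant -2; C⁻¹ = [[-1, -3, -1], [1, 2, 0], [-3/2, -3, -1/2]].
L⁻¹P = [[11, -7, -14], [-5, -5, 2]].
X = (L⁻¹P)C⁻¹ = [[3, -5, -4], [-3, -1, 4]].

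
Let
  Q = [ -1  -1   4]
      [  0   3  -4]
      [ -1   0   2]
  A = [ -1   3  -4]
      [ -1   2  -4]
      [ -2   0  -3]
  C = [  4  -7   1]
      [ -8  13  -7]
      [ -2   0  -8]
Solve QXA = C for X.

X = [[0, -4, -4], [3, -5, -1], [-2, 1, -2]]

Isolating X: multiply by Q⁻¹ from the left and A⁻¹ from the right, so X = Q⁻¹CA⁻¹.
Q has determinant 2; Q⁻¹ = [[3, 1, -4], [2, 1, -2], [3/2, 1/2, -3/2]].
det A = 5; the adjugate gives A⁻¹ = [[-6/5, 9/5, -4/5], [1, -1, 0], [4/5, -6/5, 1/5]].
Q⁻¹C = [[12, -8, 28], [4, -1, 11], [5, -4, 10]].
X = (Q⁻¹C)A⁻¹ = [[0, -4, -4], [3, -5, -1], [-2, 1, -2]].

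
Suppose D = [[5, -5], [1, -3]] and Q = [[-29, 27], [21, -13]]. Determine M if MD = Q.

M = [[-6, 1], [5, -4]]

D is on the right of M, so right-multiply by D⁻¹: M = QD⁻¹.
det D = -10, so D⁻¹ = [[3/10, -1/2], [1/10, -1/2]].
M = QD⁻¹ = [[-29, 27], [21, -13]] · [[3/10, -1/2], [1/10, -1/2]] = [[-6, 1], [5, -4]].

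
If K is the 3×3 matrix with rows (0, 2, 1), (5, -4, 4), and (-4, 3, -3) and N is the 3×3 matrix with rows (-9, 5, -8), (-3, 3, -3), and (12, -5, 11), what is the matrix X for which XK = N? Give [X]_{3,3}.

-3

Since K sits to the right of X, X = NK⁻¹.
K has determinant -3; K⁻¹ = [[0, -3, -4], [1/3, -4/3, -5/3], [1/3, 8/3, 10/3]].
X = NK⁻¹ = [[-9, 5, -8], [-3, 3, -3], [12, -5, 11]] · [[0, -3, -4], [1/3, -4/3, -5/3], [1/3, 8/3, 10/3]] = [[-1, -1, 1], [0, -3, -3], [2, 0, -3]].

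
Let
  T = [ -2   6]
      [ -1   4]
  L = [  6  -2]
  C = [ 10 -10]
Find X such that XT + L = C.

X = [[-4, 4]]

XT = C − L = [[4, -8]].
Right-multiplying both sides by T⁻¹ gives X = (C − L)T⁻¹.
det T = -2, so T⁻¹ = [[-2, 3], [-1/2, 1]].
X = (C − L)T⁻¹ = [[-4, 4]].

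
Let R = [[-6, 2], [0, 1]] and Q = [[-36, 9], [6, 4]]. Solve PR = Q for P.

P = [[6, -3], [-1, 6]]

Since R sits to the right of P, P = QR⁻¹.
det R = -6; the adjugate gives R⁻¹ = [[-1/6, 1/3], [0, 1]].
P = QR⁻¹ = [[-36, 9], [6, 4]] · [[-1/6, 1/3], [0, 1]] = [[6, -3], [-1, 6]].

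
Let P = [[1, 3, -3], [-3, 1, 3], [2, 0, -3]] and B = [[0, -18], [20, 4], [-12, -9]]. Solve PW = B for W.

W = [[-6, 3], [2, -2], [0, 5]]

Since P multiplies W on the left, W = P⁻¹B.
det P = -6; the adjugate gives P⁻¹ = [[1/2, -3/2, -2], [1/2, -1/2, -1], [1/3, -1, -5/3]].
W = P⁻¹B = [[1/2, -3/2, -2], [1/2, -1/2, -1], [1/3, -1, -5/3]] · [[0, -18], [20, 4], [-12, -9]] = [[-6, 3], [2, -2], [0, 5]].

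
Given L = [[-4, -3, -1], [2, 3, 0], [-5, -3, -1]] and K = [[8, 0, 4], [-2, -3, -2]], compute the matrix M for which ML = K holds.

M = [[-4, -4, 0], [6, 1, -4]]

L is on the right of M, so right-multiply by L⁻¹: M = KL⁻¹.
det L = -3; the adjugate gives L⁻¹ = [[1, 0, -1], [-2/3, 1/3, 2/3], [-3, -1, 2]].
M = KL⁻¹ = [[8, 0, 4], [-2, -3, -2]] · [[1, 0, -1], [-2/3, 1/3, 2/3], [-3, -1, 2]] = [[-4, -4, 0], [6, 1, -4]].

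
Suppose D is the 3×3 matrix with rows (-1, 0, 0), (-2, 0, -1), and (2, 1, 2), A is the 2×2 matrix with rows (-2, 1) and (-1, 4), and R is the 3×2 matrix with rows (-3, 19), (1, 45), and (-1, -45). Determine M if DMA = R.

M = [[1, -5], [-5, 3], [5, -3]]

Left-multiply by D⁻¹ and right-multiply by A⁻¹: M = D⁻¹RA⁻¹.
D has determinant -1; D⁻¹ = [[-1, 0, 0], [-2, 2, 1], [2, -1, 0]].
det A = -7; the adjugate gives A⁻¹ = [[-4/7, 1/7], [-1/7, 2/7]].
D⁻¹R = [[3, -19], [7, 7], [-7, -7]].
M = (D⁻¹R)A⁻¹ = [[1, -5], [-5, 3], [5, -3]].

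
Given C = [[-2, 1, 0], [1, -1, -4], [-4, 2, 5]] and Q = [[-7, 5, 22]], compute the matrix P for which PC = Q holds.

P = [[-2, -3, 2]]

C is on the right of P, so right-multiply by C⁻¹: P = QC⁻¹.
det C = 5; the adjugate gives C⁻¹ = [[3/5, -1, -4/5], [11/5, -2, -8/5], [-2/5, 0, 1/5]].
P = QC⁻¹ = [[-7, 5, 22]] · [[3/5, -1, -4/5], [11/5, -2, -8/5], [-2/5, 0, 1/5]] = [[-2, -3, 2]].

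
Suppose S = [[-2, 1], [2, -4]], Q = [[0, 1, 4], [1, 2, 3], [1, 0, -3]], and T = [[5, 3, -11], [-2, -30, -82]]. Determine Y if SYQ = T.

Y = S⁻¹TQ⁻¹ (apply S⁻¹ on the left and Q⁻¹ on the right).
det S = 6, so S⁻¹ = [[-2/3, -1/6], [-1/3, -1/3]].
det Q = -2, so Q⁻¹ = [[3, -3/2, 5/2], [-3, 2, -2], [1, -1/2, 1/2]].
S⁻¹T = [[-3, 3, 21], [-1, 9, 31]].
Y = (S⁻¹T)Q⁻¹ = [[3, 0, -3], [1, 4, -5]].

Y = [[3, 0, -3], [1, 4, -5]]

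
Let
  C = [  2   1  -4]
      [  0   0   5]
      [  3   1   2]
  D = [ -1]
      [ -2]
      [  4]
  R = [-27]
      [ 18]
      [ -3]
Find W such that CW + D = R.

CW = R − D = [[-26], [20], [-7]].
Left-multiplying both sides by C⁻¹ gives W = C⁻¹(R − D).
det C = 5, so C⁻¹ = [[-1, -6/5, 1], [3, 16/5, -2], [0, 1/5, 0]].
W = C⁻¹(R − D) = [[-5], [0], [4]].

W = [[-5], [0], [4]]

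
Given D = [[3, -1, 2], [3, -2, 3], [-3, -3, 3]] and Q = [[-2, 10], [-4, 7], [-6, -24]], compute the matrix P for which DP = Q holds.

P = [[0, 5], [2, 1], [0, -2]]

Left-multiplying both sides by D⁻¹ gives P = D⁻¹Q.
D has determinant -3; D⁻¹ = [[-1, 1, -1/3], [6, -5, 1], [5, -4, 1]].
P = D⁻¹Q = [[-1, 1, -1/3], [6, -5, 1], [5, -4, 1]] · [[-2, 10], [-4, 7], [-6, -24]] = [[0, 5], [2, 1], [0, -2]].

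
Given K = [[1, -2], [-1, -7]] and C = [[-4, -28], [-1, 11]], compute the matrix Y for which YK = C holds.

K is on the right of Y, so right-multiply by K⁻¹: Y = CK⁻¹.
det K = -9; the adjugate gives K⁻¹ = [[7/9, -2/9], [-1/9, -1/9]].
Y = CK⁻¹ = [[-4, -28], [-1, 11]] · [[7/9, -2/9], [-1/9, -1/9]] = [[0, 4], [-2, -1]].

Y = [[0, 4], [-2, -1]]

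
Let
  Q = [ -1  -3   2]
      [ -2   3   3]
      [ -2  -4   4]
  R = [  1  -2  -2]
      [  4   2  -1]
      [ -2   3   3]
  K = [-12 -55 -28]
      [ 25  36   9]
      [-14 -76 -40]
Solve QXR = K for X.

Isolating X: multiply by Q⁻¹ from the left and R⁻¹ from the right, so X = Q⁻¹KR⁻¹.
Q has determinant -2; Q⁻¹ = [[-12, -2, 15/2], [-1, 0, 1/2], [-7, -1, 9/2]].
det R = -3, so R⁻¹ = [[-3, 0, -2], [10/3, 1/3, 7/3], [-16/3, -1/3, -10/3]].
Q⁻¹K = [[-11, 18, 18], [5, 17, 8], [-4, 7, 7]].
X = (Q⁻¹K)R⁻¹ = [[-3, 0, 4], [-1, 3, 3], [-2, 0, 1]].

X = [[-3, 0, 4], [-1, 3, 3], [-2, 0, 1]]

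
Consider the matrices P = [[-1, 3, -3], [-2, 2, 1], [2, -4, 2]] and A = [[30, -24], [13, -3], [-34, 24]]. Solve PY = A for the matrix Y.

Y = [[-6, -3], [3, -6], [-5, 3]]

P is on the left of Y, so left-multiply by P⁻¹: Y = P⁻¹A.
det P = -2; the adjugate gives P⁻¹ = [[-4, -3, -9/2], [-3, -2, -7/2], [-2, -1, -2]].
Y = P⁻¹A = [[-4, -3, -9/2], [-3, -2, -7/2], [-2, -1, -2]] · [[30, -24], [13, -3], [-34, 24]] = [[-6, -3], [3, -6], [-5, 3]].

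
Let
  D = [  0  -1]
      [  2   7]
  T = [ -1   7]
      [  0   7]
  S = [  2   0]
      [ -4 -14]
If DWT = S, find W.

Isolating W: multiply by D⁻¹ from the left and T⁻¹ from the right, so W = D⁻¹ST⁻¹.
det D = 2, so D⁻¹ = [[7/2, 1/2], [-1, 0]].
det T = -7, so T⁻¹ = [[-1, 1], [0, 1/7]].
D⁻¹S = [[5, -7], [-2, 0]].
W = (D⁻¹S)T⁻¹ = [[-5, 4], [2, -2]].

W = [[-5, 4], [2, -2]]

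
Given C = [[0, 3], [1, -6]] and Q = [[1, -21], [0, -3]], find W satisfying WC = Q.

W = [[-5, 1], [-1, 0]]

Since C sits to the right of W, W = QC⁻¹.
det C = -3, so C⁻¹ = [[2, 1], [1/3, 0]].
W = QC⁻¹ = [[1, -21], [0, -3]] · [[2, 1], [1/3, 0]] = [[-5, 1], [-1, 0]].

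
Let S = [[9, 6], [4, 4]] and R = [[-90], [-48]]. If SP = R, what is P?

Since S multiplies P on the left, P = S⁻¹R.
det S = 12, so S⁻¹ = [[1/3, -1/2], [-1/3, 3/4]].
P = S⁻¹R = [[1/3, -1/2], [-1/3, 3/4]] · [[-90], [-48]] = [[-6], [-6]].

P = [[-6], [-6]]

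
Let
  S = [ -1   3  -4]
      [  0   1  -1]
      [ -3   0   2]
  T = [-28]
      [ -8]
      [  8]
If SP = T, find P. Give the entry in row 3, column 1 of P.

4

S is on the left of P, so left-multiply by S⁻¹: P = S⁻¹T.
S has determinant -5; S⁻¹ = [[-2/5, 6/5, -1/5], [-3/5, 14/5, 1/5], [-3/5, 9/5, 1/5]].
P = S⁻¹T = [[-2/5, 6/5, -1/5], [-3/5, 14/5, 1/5], [-3/5, 9/5, 1/5]] · [[-28], [-8], [8]] = [[0], [-4], [4]].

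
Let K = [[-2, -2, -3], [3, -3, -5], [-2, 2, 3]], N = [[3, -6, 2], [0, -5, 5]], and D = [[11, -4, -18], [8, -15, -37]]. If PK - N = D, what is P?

P = [[-1, 2, -3], [3, 4, -1]]

PK = D + N = [[14, -10, -16], [8, -20, -32]].
Since K sits to the right of P, P = (D + N)K⁻¹.
det K = -4; the adjugate gives K⁻¹ = [[-1/4, 0, -1/4], [-1/4, 3, 19/4], [0, -2, -3]].
P = (D + N)K⁻¹ = [[-1, 2, -3], [3, 4, -1]].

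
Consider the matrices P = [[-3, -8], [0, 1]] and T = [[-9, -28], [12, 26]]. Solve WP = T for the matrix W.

W = [[3, -4], [-4, -6]]

Right-multiplying both sides by P⁻¹ gives W = TP⁻¹.
det P = -3, so P⁻¹ = [[-1/3, -8/3], [0, 1]].
W = TP⁻¹ = [[-9, -28], [12, 26]] · [[-1/3, -8/3], [0, 1]] = [[3, -4], [-4, -6]].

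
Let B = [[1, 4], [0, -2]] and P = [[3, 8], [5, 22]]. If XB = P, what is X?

B is on the right of X, so right-multiply by B⁻¹: X = PB⁻¹.
det B = -2; the adjugate gives B⁻¹ = [[1, 2], [0, -1/2]].
X = PB⁻¹ = [[3, 8], [5, 22]] · [[1, 2], [0, -1/2]] = [[3, 2], [5, -1]].

X = [[3, 2], [5, -1]]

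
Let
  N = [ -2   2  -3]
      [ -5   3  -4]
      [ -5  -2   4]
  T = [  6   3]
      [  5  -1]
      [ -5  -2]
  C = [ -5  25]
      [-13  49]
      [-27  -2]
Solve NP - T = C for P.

NP = C + T = [[1, 28], [-8, 48], [-32, -4]].
Left-multiplying both sides by N⁻¹ gives P = N⁻¹(C + T).
det N = -3, so N⁻¹ = [[-4/3, 2/3, -1/3], [-40/3, 23/3, -7/3], [-25/3, 14/3, -4/3]].
P = N⁻¹(C + T) = [[4, -4], [0, 4], [-3, -4]].

P = [[4, -4], [0, 4], [-3, -4]]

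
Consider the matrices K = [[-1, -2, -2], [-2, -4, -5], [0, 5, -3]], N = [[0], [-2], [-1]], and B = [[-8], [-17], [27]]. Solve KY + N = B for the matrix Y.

KY = B − N = [[-8], [-15], [28]].
K is on the left of Y, so left-multiply by K⁻¹: Y = K⁻¹(B − N).
det K = -5, so K⁻¹ = [[-37/5, 16/5, -2/5], [6/5, -3/5, 1/5], [2, -1, 0]].
Y = K⁻¹(B − N) = [[0], [5], [-1]].

Y = [[0], [5], [-1]]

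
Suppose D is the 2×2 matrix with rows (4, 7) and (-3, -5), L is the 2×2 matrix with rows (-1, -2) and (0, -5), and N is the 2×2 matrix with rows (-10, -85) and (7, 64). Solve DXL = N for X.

Left-multiply by D⁻¹ and right-multiply by L⁻¹: X = D⁻¹NL⁻¹.
D has determinant 1; D⁻¹ = [[-5, -7], [3, 4]].
L has determinant 5; L⁻¹ = [[-1, 2/5], [0, -1/5]].
D⁻¹N = [[1, -23], [-2, 1]].
X = (D⁻¹N)L⁻¹ = [[-1, 5], [2, -1]].

X = [[-1, 5], [2, -1]]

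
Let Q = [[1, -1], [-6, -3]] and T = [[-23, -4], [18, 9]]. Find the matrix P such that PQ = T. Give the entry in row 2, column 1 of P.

Q is on the right of P, so right-multiply by Q⁻¹: P = TQ⁻¹.
Q has determinant -9; Q⁻¹ = [[1/3, -1/9], [-2/3, -1/9]].
P = TQ⁻¹ = [[-23, -4], [18, 9]] · [[1/3, -1/9], [-2/3, -1/9]] = [[-5, 3], [0, -3]].

0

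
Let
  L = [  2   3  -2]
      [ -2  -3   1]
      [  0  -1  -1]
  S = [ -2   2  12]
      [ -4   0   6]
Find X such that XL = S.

X = [[-6, -5, -5], [2, 4, -6]]

L is on the right of X, so right-multiply by L⁻¹: X = SL⁻¹.
det L = -2, so L⁻¹ = [[-2, -5/2, 3/2], [1, 1, -1], [-1, -1, 0]].
X = SL⁻¹ = [[-2, 2, 12], [-4, 0, 6]] · [[-2, -5/2, 3/2], [1, 1, -1], [-1, -1, 0]] = [[-6, -5, -5], [2, 4, -6]].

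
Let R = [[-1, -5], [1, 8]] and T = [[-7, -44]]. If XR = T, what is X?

Right-multiplying both sides by R⁻¹ gives X = TR⁻¹.
R has determinant -3; R⁻¹ = [[-8/3, -5/3], [1/3, 1/3]].
X = TR⁻¹ = [[-7, -44]] · [[-8/3, -5/3], [1/3, 1/3]] = [[4, -3]].

X = [[4, -3]]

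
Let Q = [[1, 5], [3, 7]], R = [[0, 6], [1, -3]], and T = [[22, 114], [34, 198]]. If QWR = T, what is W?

W = [[5, 2], [5, 4]]

Left-multiply by Q⁻¹ and right-multiply by R⁻¹: W = Q⁻¹TR⁻¹.
det Q = -8, so Q⁻¹ = [[-7/8, 5/8], [3/8, -1/8]].
R has determinant -6; R⁻¹ = [[1/2, 1], [1/6, 0]].
Q⁻¹T = [[2, 24], [4, 18]].
W = (Q⁻¹T)R⁻¹ = [[5, 2], [5, 4]].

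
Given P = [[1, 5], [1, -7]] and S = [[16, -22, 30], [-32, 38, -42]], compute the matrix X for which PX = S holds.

Since P multiplies X on the left, X = P⁻¹S.
det P = -12, so P⁻¹ = [[7/12, 5/12], [1/12, -1/12]].
X = P⁻¹S = [[7/12, 5/12], [1/12, -1/12]] · [[16, -22, 30], [-32, 38, -42]] = [[-4, 3, 0], [4, -5, 6]].

X = [[-4, 3, 0], [4, -5, 6]]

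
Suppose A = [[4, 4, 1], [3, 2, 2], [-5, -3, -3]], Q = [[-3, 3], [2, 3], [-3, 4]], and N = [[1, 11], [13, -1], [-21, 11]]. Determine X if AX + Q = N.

AX = N − Q = [[4, 8], [11, -4], [-18, 7]].
Since A multiplies X on the left, X = A⁻¹(N − Q).
det A = -3; the adjugate gives A⁻¹ = [[0, -3, -2], [1/3, 7/3, 5/3], [-1/3, 8/3, 4/3]].
X = A⁻¹(N − Q) = [[3, -2], [-3, 5], [4, -4]].

X = [[3, -2], [-3, 5], [4, -4]]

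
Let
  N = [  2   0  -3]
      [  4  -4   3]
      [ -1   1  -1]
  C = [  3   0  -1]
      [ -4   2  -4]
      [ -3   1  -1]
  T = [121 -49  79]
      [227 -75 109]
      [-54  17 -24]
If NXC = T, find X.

Left-multiply by N⁻¹ and right-multiply by C⁻¹: X = N⁻¹TC⁻¹.
det N = 2, so N⁻¹ = [[1/2, -3/2, -6], [1/2, -5/2, -9], [0, -1, -4]].
det C = 4, so C⁻¹ = [[1/2, -1/4, 1/2], [2, -3/2, 4], [1/2, -3/4, 3/2]].
N⁻¹T = [[44, -14, 20], [-21, 10, -17], [-11, 7, -13]].
X = (N⁻¹T)C⁻¹ = [[4, -5, -4], [1, 3, 4], [2, 2, 3]].

X = [[4, -5, -4], [1, 3, 4], [2, 2, 3]]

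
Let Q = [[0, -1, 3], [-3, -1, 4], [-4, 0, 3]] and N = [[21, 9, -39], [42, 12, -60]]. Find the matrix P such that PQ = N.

Q is on the right of P, so right-multiply by Q⁻¹: P = NQ⁻¹.
det Q = -5; the adjugate gives Q⁻¹ = [[3/5, -3/5, 1/5], [7/5, -12/5, 9/5], [4/5, -4/5, 3/5]].
P = NQ⁻¹ = [[21, 9, -39], [42, 12, -60]] · [[3/5, -3/5, 1/5], [7/5, -12/5, 9/5], [4/5, -4/5, 3/5]] = [[-6, -3, -3], [-6, -6, -6]].

P = [[-6, -3, -3], [-6, -6, -6]]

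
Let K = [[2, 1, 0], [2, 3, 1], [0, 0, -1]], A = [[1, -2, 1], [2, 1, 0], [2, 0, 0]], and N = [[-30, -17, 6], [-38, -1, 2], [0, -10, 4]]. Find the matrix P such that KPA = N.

Left-multiply by K⁻¹ and right-multiply by A⁻¹: P = K⁻¹NA⁻¹.
K has determinant -4; K⁻¹ = [[3/4, -1/4, -1/4], [-1/2, 1/2, 1/2], [0, 0, -1]].
det A = -2, so A⁻¹ = [[0, 0, 1/2], [0, 1, -1], [1, 2, -5/2]].
K⁻¹N = [[-13, -10, 3], [-4, 3, 0], [0, 10, -4]].
P = (K⁻¹N)A⁻¹ = [[3, -4, -4], [0, 3, -5], [-4, 2, 0]].

P = [[3, -4, -4], [0, 3, -5], [-4, 2, 0]]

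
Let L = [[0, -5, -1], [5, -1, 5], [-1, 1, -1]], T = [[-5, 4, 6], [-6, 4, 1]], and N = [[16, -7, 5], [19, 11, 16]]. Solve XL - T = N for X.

XL = N + T = [[11, -3, 11], [13, 15, 17]].
L is on the right of X, so right-multiply by L⁻¹: X = (N + T)L⁻¹.
det L = -4; the adjugate gives L⁻¹ = [[1, 3/2, 13/2], [0, 1/4, 5/4], [-1, -5/4, -25/4]].
X = (N + T)L⁻¹ = [[0, 2, -1], [-4, 2, -3]].

X = [[0, 2, -1], [-4, 2, -3]]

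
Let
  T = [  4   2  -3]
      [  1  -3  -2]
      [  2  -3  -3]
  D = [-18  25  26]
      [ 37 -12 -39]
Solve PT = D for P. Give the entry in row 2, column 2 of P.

3

T is on the right of P, so right-multiply by T⁻¹: P = DT⁻¹.
T has determinant 1; T⁻¹ = [[3, 15, -13], [-1, -6, 5], [3, 16, -14]].
P = DT⁻¹ = [[-18, 25, 26], [37, -12, -39]] · [[3, 15, -13], [-1, -6, 5], [3, 16, -14]] = [[-1, -4, -5], [6, 3, 5]].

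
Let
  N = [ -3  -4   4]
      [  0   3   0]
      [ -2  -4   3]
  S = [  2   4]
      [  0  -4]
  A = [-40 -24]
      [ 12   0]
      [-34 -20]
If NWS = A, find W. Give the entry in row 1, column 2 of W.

2

W = N⁻¹AS⁻¹ (apply N⁻¹ on the left and S⁻¹ on the right).
det N = -3, so N⁻¹ = [[-3, 4/3, 4], [0, 1/3, 0], [-2, 4/3, 3]].
det S = -8, so S⁻¹ = [[1/2, 1/2], [0, -1/4]].
N⁻¹A = [[0, -8], [4, 0], [-6, -12]].
W = (N⁻¹A)S⁻¹ = [[0, 2], [2, 2], [-3, 0]].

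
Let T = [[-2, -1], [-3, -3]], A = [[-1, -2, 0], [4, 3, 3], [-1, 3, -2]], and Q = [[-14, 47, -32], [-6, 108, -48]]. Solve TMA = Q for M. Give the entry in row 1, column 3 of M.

-5

Left-multiply by T⁻¹ and right-multiply by A⁻¹: M = T⁻¹QA⁻¹.
det T = 3, so T⁻¹ = [[-1, 1/3], [1, -2/3]].
A has determinant 5; A⁻¹ = [[-3, -4/5, -6/5], [1, 2/5, 3/5], [3, 1, 1]].
T⁻¹Q = [[12, -11, 16], [-10, -25, 0]].
M = (T⁻¹Q)A⁻¹ = [[1, 2, -5], [5, -2, -3]].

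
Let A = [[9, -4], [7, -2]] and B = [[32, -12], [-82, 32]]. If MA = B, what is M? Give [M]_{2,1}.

-6

A is on the right of M, so right-multiply by A⁻¹: M = BA⁻¹.
det A = 10; the adjugate gives A⁻¹ = [[-1/5, 2/5], [-7/10, 9/10]].
M = BA⁻¹ = [[32, -12], [-82, 32]] · [[-1/5, 2/5], [-7/10, 9/10]] = [[2, 2], [-6, -4]].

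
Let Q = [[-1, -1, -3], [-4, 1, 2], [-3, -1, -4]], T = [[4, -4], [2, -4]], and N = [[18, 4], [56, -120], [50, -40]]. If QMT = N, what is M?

M = [[-1, -5], [0, 4], [-3, 4]]

M = Q⁻¹NT⁻¹ (apply Q⁻¹ on the left and T⁻¹ on the right).
det Q = 3, so Q⁻¹ = [[-2/3, -1/3, 1/3], [-22/3, -5/3, 14/3], [7/3, 2/3, -5/3]].
det T = -8, so T⁻¹ = [[1/2, -1/2], [1/4, -1/2]].
Q⁻¹N = [[-14, 24], [8, -16], [-4, -4]].
M = (Q⁻¹N)T⁻¹ = [[-1, -5], [0, 4], [-3, 4]].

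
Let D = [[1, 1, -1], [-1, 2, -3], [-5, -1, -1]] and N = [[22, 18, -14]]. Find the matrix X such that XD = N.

X = [[6, 4, -4]]

Right-multiplying both sides by D⁻¹ gives X = ND⁻¹.
D has determinant -2; D⁻¹ = [[5/2, -1, 1/2], [-7, 3, -2], [-11/2, 2, -3/2]].
X = ND⁻¹ = [[22, 18, -14]] · [[5/2, -1, 1/2], [-7, 3, -2], [-11/2, 2, -3/2]] = [[6, 4, -4]].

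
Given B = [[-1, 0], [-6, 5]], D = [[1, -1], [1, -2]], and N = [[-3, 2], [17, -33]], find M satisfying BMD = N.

M = B⁻¹ND⁻¹ (apply B⁻¹ on the left and D⁻¹ on the right).
B has determinant -5; B⁻¹ = [[-1, 0], [-6/5, 1/5]].
D has determinant -1; D⁻¹ = [[2, -1], [1, -1]].
B⁻¹N = [[3, -2], [7, -9]].
M = (B⁻¹N)D⁻¹ = [[4, -1], [5, 2]].

M = [[4, -1], [5, 2]]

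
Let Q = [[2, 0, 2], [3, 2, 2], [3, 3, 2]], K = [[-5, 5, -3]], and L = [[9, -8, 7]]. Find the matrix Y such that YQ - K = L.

YQ = L + K = [[4, -3, 4]].
Q is on the right of Y, so right-multiply by Q⁻¹: Y = (L + K)Q⁻¹.
det Q = 2, so Q⁻¹ = [[-1, 3, -2], [0, -1, 1], [3/2, -3, 2]].
Y = (L + K)Q⁻¹ = [[2, 3, -3]].

Y = [[2, 3, -3]]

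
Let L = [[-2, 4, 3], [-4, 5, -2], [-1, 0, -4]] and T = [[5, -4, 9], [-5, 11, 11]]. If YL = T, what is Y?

L is on the right of Y, so right-multiply by L⁻¹: Y = TL⁻¹.
det L = -1; the adjugate gives L⁻¹ = [[20, -16, 23], [14, -11, 16], [-5, 4, -6]].
Y = TL⁻¹ = [[5, -4, 9], [-5, 11, 11]] · [[20, -16, 23], [14, -11, 16], [-5, 4, -6]] = [[-1, 0, -3], [-1, 3, -5]].

Y = [[-1, 0, -3], [-1, 3, -5]]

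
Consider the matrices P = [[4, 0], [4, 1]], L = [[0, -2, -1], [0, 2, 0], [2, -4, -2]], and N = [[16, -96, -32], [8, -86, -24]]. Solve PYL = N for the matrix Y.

Left-multiply by P⁻¹ and right-multiply by L⁻¹: Y = P⁻¹NL⁻¹.
det P = 4; the adjugate gives P⁻¹ = [[1/4, 0], [-1, 1]].
det L = 4, so L⁻¹ = [[-1, 0, 1/2], [0, 1/2, 0], [-1, -1, 0]].
P⁻¹N = [[4, -24, -8], [-8, 10, 8]].
Y = (P⁻¹N)L⁻¹ = [[4, -4, 2], [0, -3, -4]].

Y = [[4, -4, 2], [0, -3, -4]]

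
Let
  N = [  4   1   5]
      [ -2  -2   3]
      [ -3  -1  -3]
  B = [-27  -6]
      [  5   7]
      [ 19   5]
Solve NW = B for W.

Left-multiplying both sides by N⁻¹ gives W = N⁻¹B.
det N = 1, so N⁻¹ = [[9, -2, 13], [-15, 3, -22], [-4, 1, -6]].
W = N⁻¹B = [[9, -2, 13], [-15, 3, -22], [-4, 1, -6]] · [[-27, -6], [5, 7], [19, 5]] = [[-6, -3], [2, 1], [-1, 1]].

W = [[-6, -3], [2, 1], [-1, 1]]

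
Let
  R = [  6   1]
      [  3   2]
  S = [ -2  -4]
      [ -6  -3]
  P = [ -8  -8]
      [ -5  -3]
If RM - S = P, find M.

M = [[-1, -2], [-4, 0]]

RM = P + S = [[-10, -12], [-11, -6]].
R is on the left of M, so left-multiply by R⁻¹: M = R⁻¹(P + S).
R has determinant 9; R⁻¹ = [[2/9, -1/9], [-1/3, 2/3]].
M = R⁻¹(P + S) = [[-1, -2], [-4, 0]].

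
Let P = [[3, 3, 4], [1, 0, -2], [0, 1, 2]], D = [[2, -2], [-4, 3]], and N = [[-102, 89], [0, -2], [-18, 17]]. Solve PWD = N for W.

W = [[-4, 4], [1, -1], [-4, 1]]

Left-multiply by P⁻¹ and right-multiply by D⁻¹: W = P⁻¹ND⁻¹.
det P = 4, so P⁻¹ = [[1/2, -1/2, -3/2], [-1/2, 3/2, 5/2], [1/4, -3/4, -3/4]].
det D = -2; the adjugate gives D⁻¹ = [[-3/2, -1], [-2, -1]].
P⁻¹N = [[-24, 20], [6, -5], [-12, 11]].
W = (P⁻¹N)D⁻¹ = [[-4, 4], [1, -1], [-4, 1]].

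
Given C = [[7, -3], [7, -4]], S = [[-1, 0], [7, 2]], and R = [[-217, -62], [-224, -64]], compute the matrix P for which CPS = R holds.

P = C⁻¹RS⁻¹ (apply C⁻¹ on the left and S⁻¹ on the right).
det C = -7; the adjugate gives C⁻¹ = [[4/7, -3/7], [1, -1]].
S has determinant -2; S⁻¹ = [[-1, 0], [7/2, 1/2]].
C⁻¹R = [[-28, -8], [7, 2]].
P = (C⁻¹R)S⁻¹ = [[0, -4], [0, 1]].

P = [[0, -4], [0, 1]]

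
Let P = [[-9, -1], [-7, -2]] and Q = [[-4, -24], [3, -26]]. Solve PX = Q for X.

Since P multiplies X on the left, X = P⁻¹Q.
det P = 11, so P⁻¹ = [[-2/11, 1/11], [7/11, -9/11]].
X = P⁻¹Q = [[-2/11, 1/11], [7/11, -9/11]] · [[-4, -24], [3, -26]] = [[1, 2], [-5, 6]].

X = [[1, 2], [-5, 6]]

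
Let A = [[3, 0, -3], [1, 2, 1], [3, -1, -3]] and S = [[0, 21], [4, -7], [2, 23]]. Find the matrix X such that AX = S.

X = [[4, 2], [-2, -2], [4, -5]]

A is on the left of X, so left-multiply by A⁻¹: X = A⁻¹S.
det A = 6; the adjugate gives A⁻¹ = [[-5/6, 1/2, 1], [1, 0, -1], [-7/6, 1/2, 1]].
X = A⁻¹S = [[-5/6, 1/2, 1], [1, 0, -1], [-7/6, 1/2, 1]] · [[0, 21], [4, -7], [2, 23]] = [[4, 2], [-2, -2], [4, -5]].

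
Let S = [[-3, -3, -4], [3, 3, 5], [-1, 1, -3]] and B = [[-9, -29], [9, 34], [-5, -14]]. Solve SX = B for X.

X = [[4, 1], [-1, 2], [0, 5]]

Since S multiplies X on the left, X = S⁻¹B.
S has determinant 6; S⁻¹ = [[-7/3, -13/6, -1/2], [2/3, 5/6, 1/2], [1, 1, 0]].
X = S⁻¹B = [[-7/3, -13/6, -1/2], [2/3, 5/6, 1/2], [1, 1, 0]] · [[-9, -29], [9, 34], [-5, -14]] = [[4, 1], [-1, 2], [0, 5]].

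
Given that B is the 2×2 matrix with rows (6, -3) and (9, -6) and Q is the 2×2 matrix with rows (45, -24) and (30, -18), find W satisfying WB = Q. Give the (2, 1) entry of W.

Right-multiplying both sides by B⁻¹ gives W = QB⁻¹.
det B = -9, so B⁻¹ = [[2/3, -1/3], [1, -2/3]].
W = QB⁻¹ = [[45, -24], [30, -18]] · [[2/3, -1/3], [1, -2/3]] = [[6, 1], [2, 2]].

2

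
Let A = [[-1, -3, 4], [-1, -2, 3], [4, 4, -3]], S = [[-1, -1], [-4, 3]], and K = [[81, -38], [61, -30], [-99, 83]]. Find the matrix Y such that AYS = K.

Y = [[-4, 3], [-1, 2], [-5, -2]]

Left-multiply by A⁻¹ and right-multiply by S⁻¹: Y = A⁻¹KS⁻¹.
det A = -5, so A⁻¹ = [[6/5, -7/5, 1/5], [-9/5, 13/5, 1/5], [-4/5, 8/5, 1/5]].
det S = -7; the adjugate gives S⁻¹ = [[-3/7, -1/7], [-4/7, 1/7]].
A⁻¹K = [[-8, 13], [-7, 7], [13, -1]].
Y = (A⁻¹K)S⁻¹ = [[-4, 3], [-1, 2], [-5, -2]].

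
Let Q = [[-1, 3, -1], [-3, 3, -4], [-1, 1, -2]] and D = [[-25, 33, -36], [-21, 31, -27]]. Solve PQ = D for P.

Since Q sits to the right of P, P = DQ⁻¹.
Q has determinant -4; Q⁻¹ = [[1/2, -5/4, 9/4], [1/2, -1/4, 1/4], [0, 1/2, -3/2]].
P = DQ⁻¹ = [[-25, 33, -36], [-21, 31, -27]] · [[1/2, -5/4, 9/4], [1/2, -1/4, 1/4], [0, 1/2, -3/2]] = [[4, 5, 6], [5, 5, 1]].

P = [[4, 5, 6], [5, 5, 1]]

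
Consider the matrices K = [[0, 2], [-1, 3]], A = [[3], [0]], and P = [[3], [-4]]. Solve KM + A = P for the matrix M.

KM = P − A = [[0], [-4]].
K is on the left of M, so left-multiply by K⁻¹: M = K⁻¹(P − A).
K has determinant 2; K⁻¹ = [[3/2, -1], [1/2, 0]].
M = K⁻¹(P − A) = [[4], [0]].

M = [[4], [0]]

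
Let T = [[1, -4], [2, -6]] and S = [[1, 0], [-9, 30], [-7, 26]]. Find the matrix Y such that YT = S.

Y = [[-3, 2], [-3, -3], [-5, -1]]

T is on the right of Y, so right-multiply by T⁻¹: Y = ST⁻¹.
det T = 2, so T⁻¹ = [[-3, 2], [-1, 1/2]].
Y = ST⁻¹ = [[1, 0], [-9, 30], [-7, 26]] · [[-3, 2], [-1, 1/2]] = [[-3, 2], [-3, -3], [-5, -1]].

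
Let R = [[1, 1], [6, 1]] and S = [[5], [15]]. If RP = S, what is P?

P = [[2], [3]]

Since R multiplies P on the left, P = R⁻¹S.
R has determinant -5; R⁻¹ = [[-1/5, 1/5], [6/5, -1/5]].
P = R⁻¹S = [[-1/5, 1/5], [6/5, -1/5]] · [[5], [15]] = [[2], [3]].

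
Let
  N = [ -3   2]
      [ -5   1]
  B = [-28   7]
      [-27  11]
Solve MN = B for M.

M = [[1, 5], [4, 3]]

Since N sits to the right of M, M = BN⁻¹.
det N = 7; the adjugate gives N⁻¹ = [[1/7, -2/7], [5/7, -3/7]].
M = BN⁻¹ = [[-28, 7], [-27, 11]] · [[1/7, -2/7], [5/7, -3/7]] = [[1, 5], [4, 3]].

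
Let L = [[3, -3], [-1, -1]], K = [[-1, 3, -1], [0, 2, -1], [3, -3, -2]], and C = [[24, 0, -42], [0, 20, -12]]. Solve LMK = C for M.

Left-multiply by L⁻¹ and right-multiply by K⁻¹: M = L⁻¹CK⁻¹.
det L = -6; the adjugate gives L⁻¹ = [[1/6, -1/2], [-1/6, -1/2]].
det K = 4; the adjugate gives K⁻¹ = [[-7/4, 9/4, -1/4], [-3/4, 5/4, -1/4], [-3/2, 3/2, -1/2]].
L⁻¹C = [[4, -10, -1], [-4, -10, 13]].
M = (L⁻¹C)K⁻¹ = [[2, -5, 2], [-5, -2, -3]].

M = [[2, -5, 2], [-5, -2, -3]]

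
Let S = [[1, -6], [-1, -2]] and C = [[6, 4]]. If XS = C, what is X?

Right-multiplying both sides by S⁻¹ gives X = CS⁻¹.
det S = -8, so S⁻¹ = [[1/4, -3/4], [-1/8, -1/8]].
X = CS⁻¹ = [[6, 4]] · [[1/4, -3/4], [-1/8, -1/8]] = [[1, -5]].

X = [[1, -5]]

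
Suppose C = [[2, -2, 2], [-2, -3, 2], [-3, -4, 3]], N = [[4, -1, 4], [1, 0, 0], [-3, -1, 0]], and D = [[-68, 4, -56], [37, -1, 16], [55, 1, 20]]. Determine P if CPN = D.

Left-multiply by C⁻¹ and right-multiply by N⁻¹: P = C⁻¹DN⁻¹.
det C = -4; the adjugate gives C⁻¹ = [[1/4, 1/2, -1/2], [0, -3, 2], [1/4, -7/2, 5/2]].
N has determinant -4; N⁻¹ = [[0, 1, 0], [0, -3, -1], [1/4, -7/4, -1/4]].
C⁻¹D = [[-26, 0, -16], [-1, 5, -8], [-9, 7, -20]].
P = (C⁻¹D)N⁻¹ = [[-4, 2, 4], [-2, -2, -3], [-5, 5, -2]].

P = [[-4, 2, 4], [-2, -2, -3], [-5, 5, -2]]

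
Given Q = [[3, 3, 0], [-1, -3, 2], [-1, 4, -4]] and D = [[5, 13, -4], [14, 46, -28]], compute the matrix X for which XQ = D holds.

X = [[5, 6, 4], [4, -6, 4]]

Since Q sits to the right of X, X = DQ⁻¹.
det Q = -6, so Q⁻¹ = [[-2/3, -2, -1], [1, 2, 1], [7/6, 5/2, 1]].
X = DQ⁻¹ = [[5, 13, -4], [14, 46, -28]] · [[-2/3, -2, -1], [1, 2, 1], [7/6, 5/2, 1]] = [[5, 6, 4], [4, -6, 4]].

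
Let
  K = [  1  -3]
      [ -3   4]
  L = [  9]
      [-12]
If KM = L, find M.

M = [[0], [-3]]

Since K multiplies M on the left, M = K⁻¹L.
K has determinant -5; K⁻¹ = [[-4/5, -3/5], [-3/5, -1/5]].
M = K⁻¹L = [[-4/5, -3/5], [-3/5, -1/5]] · [[9], [-12]] = [[0], [-3]].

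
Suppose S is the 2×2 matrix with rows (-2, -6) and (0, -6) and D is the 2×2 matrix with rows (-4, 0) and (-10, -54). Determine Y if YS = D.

Y = [[2, -2], [5, 4]]

S is on the right of Y, so right-multiply by S⁻¹: Y = DS⁻¹.
S has determinant 12; S⁻¹ = [[-1/2, 1/2], [0, -1/6]].
Y = DS⁻¹ = [[-4, 0], [-10, -54]] · [[-1/2, 1/2], [0, -1/6]] = [[2, -2], [5, 4]].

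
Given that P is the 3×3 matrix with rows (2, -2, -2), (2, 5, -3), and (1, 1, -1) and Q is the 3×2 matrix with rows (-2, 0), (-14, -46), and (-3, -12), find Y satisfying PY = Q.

Y = [[3, -2], [-1, -6], [5, 4]]

P is on the left of Y, so left-multiply by P⁻¹: Y = P⁻¹Q.
det P = 4, so P⁻¹ = [[-1/2, -1, 4], [-1/4, 0, 1/2], [-3/4, -1, 7/2]].
Y = P⁻¹Q = [[-1/2, -1, 4], [-1/4, 0, 1/2], [-3/4, -1, 7/2]] · [[-2, 0], [-14, -46], [-3, -12]] = [[3, -2], [-1, -6], [5, 4]].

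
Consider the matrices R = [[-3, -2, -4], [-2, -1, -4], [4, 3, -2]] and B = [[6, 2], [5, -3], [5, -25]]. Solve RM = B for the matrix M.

Left-multiplying both sides by R⁻¹ gives M = R⁻¹B.
det R = 6; the adjugate gives R⁻¹ = [[7/3, -8/3, 2/3], [-10/3, 11/3, -2/3], [-1/3, 1/6, -1/6]].
M = R⁻¹B = [[7/3, -8/3, 2/3], [-10/3, 11/3, -2/3], [-1/3, 1/6, -1/6]] · [[6, 2], [5, -3], [5, -25]] = [[4, -4], [-5, -1], [-2, 3]].

M = [[4, -4], [-5, -1], [-2, 3]]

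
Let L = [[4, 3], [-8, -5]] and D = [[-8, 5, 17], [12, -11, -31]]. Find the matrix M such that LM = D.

M = [[1, 2, 2], [-4, -1, 3]]

Left-multiplying both sides by L⁻¹ gives M = L⁻¹D.
det L = 4, so L⁻¹ = [[-5/4, -3/4], [2, 1]].
M = L⁻¹D = [[-5/4, -3/4], [2, 1]] · [[-8, 5, 17], [12, -11, -31]] = [[1, 2, 2], [-4, -1, 3]].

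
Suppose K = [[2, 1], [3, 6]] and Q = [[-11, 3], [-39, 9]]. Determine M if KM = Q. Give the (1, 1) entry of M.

K is on the left of M, so left-multiply by K⁻¹: M = K⁻¹Q.
K has determinant 9; K⁻¹ = [[2/3, -1/9], [-1/3, 2/9]].
M = K⁻¹Q = [[2/3, -1/9], [-1/3, 2/9]] · [[-11, 3], [-39, 9]] = [[-3, 1], [-5, 1]].

-3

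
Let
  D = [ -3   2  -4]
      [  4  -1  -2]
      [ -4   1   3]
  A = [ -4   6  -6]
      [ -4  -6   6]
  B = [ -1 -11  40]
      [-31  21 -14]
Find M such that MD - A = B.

M = [[-5, -1, 4], [5, -3, 2]]

MD = B + A = [[-5, -5, 34], [-35, 15, -8]].
Since D sits to the right of M, M = (B + A)D⁻¹.
det D = -5, so D⁻¹ = [[1/5, 2, 8/5], [4/5, 5, 22/5], [0, 1, 1]].
M = (B + A)D⁻¹ = [[-5, -1, 4], [5, -3, 2]].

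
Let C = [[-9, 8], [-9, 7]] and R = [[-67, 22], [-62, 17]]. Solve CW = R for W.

W = [[3, 2], [-5, 5]]

Left-multiplying both sides by C⁻¹ gives W = C⁻¹R.
det C = 9; the adjugate gives C⁻¹ = [[7/9, -8/9], [1, -1]].
W = C⁻¹R = [[7/9, -8/9], [1, -1]] · [[-67, 22], [-62, 17]] = [[3, 2], [-5, 5]].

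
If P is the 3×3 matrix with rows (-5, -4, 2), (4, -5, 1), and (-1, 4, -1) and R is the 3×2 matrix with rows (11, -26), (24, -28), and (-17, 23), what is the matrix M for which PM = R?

Since P multiplies M on the left, M = P⁻¹R.
P has determinant 5; P⁻¹ = [[1/5, 4/5, 6/5], [3/5, 7/5, 13/5], [11/5, 24/5, 41/5]].
M = P⁻¹R = [[1/5, 4/5, 6/5], [3/5, 7/5, 13/5], [11/5, 24/5, 41/5]] · [[11, -26], [24, -28], [-17, 23]] = [[1, 0], [-4, 5], [0, -3]].

M = [[1, 0], [-4, 5], [0, -3]]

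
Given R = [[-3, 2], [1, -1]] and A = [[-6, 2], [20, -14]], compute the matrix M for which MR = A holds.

M = [[4, 6], [-6, 2]]

Since R sits to the right of M, M = AR⁻¹.
det R = 1; the adjugate gives R⁻¹ = [[-1, -2], [-1, -3]].
M = AR⁻¹ = [[-6, 2], [20, -14]] · [[-1, -2], [-1, -3]] = [[4, 6], [-6, 2]].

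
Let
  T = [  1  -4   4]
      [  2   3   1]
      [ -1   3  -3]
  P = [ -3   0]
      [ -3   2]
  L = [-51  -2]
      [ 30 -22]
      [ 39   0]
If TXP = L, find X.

X = T⁻¹LP⁻¹ (apply T⁻¹ on the left and P⁻¹ on the right).
T has determinant 4; T⁻¹ = [[-3, 0, -4], [5/4, 1/4, 7/4], [9/4, 1/4, 11/4]].
det P = -6; the adjugate gives P⁻¹ = [[-1/3, 0], [-1/2, 1/2]].
T⁻¹L = [[-3, 6], [12, -8], [0, -10]].
X = (T⁻¹L)P⁻¹ = [[-2, 3], [0, -4], [5, -5]].

X = [[-2, 3], [0, -4], [5, -5]]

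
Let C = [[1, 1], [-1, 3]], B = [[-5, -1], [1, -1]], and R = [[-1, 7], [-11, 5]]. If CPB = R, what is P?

Left-multiply by C⁻¹ and right-multiply by B⁻¹: P = C⁻¹RB⁻¹.
det C = 4, so C⁻¹ = [[3/4, -1/4], [1/4, 1/4]].
B has determinant 6; B⁻¹ = [[-1/6, 1/6], [-1/6, -5/6]].
C⁻¹R = [[2, 4], [-3, 3]].
P = (C⁻¹R)B⁻¹ = [[-1, -3], [0, -3]].

P = [[-1, -3], [0, -3]]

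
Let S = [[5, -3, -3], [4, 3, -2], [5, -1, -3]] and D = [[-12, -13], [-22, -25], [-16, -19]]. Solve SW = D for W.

W = [[-6, -2], [-2, -3], [-4, 4]]

Left-multiplying both sides by S⁻¹ gives W = S⁻¹D.
det S = -4; the adjugate gives S⁻¹ = [[11/4, 3/2, -15/4], [-1/2, 0, 1/2], [19/4, 5/2, -27/4]].
W = S⁻¹D = [[11/4, 3/2, -15/4], [-1/2, 0, 1/2], [19/4, 5/2, -27/4]] · [[-12, -13], [-22, -25], [-16, -19]] = [[-6, -2], [-2, -3], [-4, 4]].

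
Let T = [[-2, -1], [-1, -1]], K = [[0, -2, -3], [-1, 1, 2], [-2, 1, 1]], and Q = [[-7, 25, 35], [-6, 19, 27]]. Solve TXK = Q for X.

Isolating X: multiply by T⁻¹ from the left and K⁻¹ from the right, so X = T⁻¹QK⁻¹.
det T = 1; the adjugate gives T⁻¹ = [[-1, 1], [1, -2]].
det K = 3, so K⁻¹ = [[-1/3, -1/3, -1/3], [-1, -2, 1], [1/3, 4/3, -2/3]].
T⁻¹Q = [[1, -6, -8], [5, -13, -19]].
X = (T⁻¹Q)K⁻¹ = [[3, 1, -1], [5, -1, -2]].

X = [[3, 1, -1], [5, -1, -2]]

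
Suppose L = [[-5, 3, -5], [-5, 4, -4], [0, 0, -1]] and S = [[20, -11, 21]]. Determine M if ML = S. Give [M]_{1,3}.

0

Right-multiplying both sides by L⁻¹ gives M = SL⁻¹.
det L = 5; the adjugate gives L⁻¹ = [[-4/5, 3/5, 8/5], [-1, 1, 1], [0, 0, -1]].
M = SL⁻¹ = [[20, -11, 21]] · [[-4/5, 3/5, 8/5], [-1, 1, 1], [0, 0, -1]] = [[-5, 1, 0]].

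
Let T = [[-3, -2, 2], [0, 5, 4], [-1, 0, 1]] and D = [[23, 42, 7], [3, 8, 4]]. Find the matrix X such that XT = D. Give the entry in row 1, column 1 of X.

Since T sits to the right of X, X = DT⁻¹.
det T = 3, so T⁻¹ = [[5/3, 2/3, -6], [-4/3, -1/3, 4], [5/3, 2/3, -5]].
X = DT⁻¹ = [[23, 42, 7], [3, 8, 4]] · [[5/3, 2/3, -6], [-4/3, -1/3, 4], [5/3, 2/3, -5]] = [[-6, 6, -5], [1, 2, -6]].

-6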